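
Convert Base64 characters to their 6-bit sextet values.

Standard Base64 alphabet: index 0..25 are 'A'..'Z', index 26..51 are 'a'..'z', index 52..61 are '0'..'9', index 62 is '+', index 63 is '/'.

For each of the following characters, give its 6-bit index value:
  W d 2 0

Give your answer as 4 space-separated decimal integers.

'W': A..Z range, ord('W') − ord('A') = 22
'd': a..z range, 26 + ord('d') − ord('a') = 29
'2': 0..9 range, 52 + ord('2') − ord('0') = 54
'0': 0..9 range, 52 + ord('0') − ord('0') = 52

Answer: 22 29 54 52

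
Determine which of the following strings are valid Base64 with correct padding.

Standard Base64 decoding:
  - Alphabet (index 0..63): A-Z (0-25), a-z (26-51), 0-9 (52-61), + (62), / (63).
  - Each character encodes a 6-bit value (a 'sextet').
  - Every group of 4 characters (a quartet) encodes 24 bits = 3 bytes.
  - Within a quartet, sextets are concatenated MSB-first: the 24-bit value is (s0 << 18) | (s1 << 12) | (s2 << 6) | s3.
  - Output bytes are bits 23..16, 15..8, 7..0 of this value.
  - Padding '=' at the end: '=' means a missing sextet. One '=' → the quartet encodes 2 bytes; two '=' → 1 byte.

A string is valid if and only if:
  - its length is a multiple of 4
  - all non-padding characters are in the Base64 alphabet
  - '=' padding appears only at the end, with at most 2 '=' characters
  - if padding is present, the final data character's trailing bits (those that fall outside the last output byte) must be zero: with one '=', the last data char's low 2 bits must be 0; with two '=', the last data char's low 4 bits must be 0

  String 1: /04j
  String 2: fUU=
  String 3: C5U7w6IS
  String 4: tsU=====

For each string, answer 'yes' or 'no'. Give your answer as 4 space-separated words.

Answer: yes yes yes no

Derivation:
String 1: '/04j' → valid
String 2: 'fUU=' → valid
String 3: 'C5U7w6IS' → valid
String 4: 'tsU=====' → invalid (5 pad chars (max 2))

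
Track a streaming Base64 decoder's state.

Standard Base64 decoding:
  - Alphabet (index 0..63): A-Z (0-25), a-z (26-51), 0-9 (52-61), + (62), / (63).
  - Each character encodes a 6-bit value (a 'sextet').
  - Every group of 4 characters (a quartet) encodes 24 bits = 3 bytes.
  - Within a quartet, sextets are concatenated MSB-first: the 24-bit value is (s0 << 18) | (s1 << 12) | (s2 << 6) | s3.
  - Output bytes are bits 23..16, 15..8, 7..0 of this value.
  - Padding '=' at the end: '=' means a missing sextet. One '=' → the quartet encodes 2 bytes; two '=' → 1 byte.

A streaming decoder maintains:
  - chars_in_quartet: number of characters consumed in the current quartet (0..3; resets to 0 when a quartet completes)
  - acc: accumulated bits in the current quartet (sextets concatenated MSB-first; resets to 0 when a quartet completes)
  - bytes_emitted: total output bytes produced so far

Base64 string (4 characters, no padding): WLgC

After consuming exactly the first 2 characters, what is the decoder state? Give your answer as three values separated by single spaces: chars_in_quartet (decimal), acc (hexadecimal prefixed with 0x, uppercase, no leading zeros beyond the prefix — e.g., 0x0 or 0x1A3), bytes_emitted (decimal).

After char 0 ('W'=22): chars_in_quartet=1 acc=0x16 bytes_emitted=0
After char 1 ('L'=11): chars_in_quartet=2 acc=0x58B bytes_emitted=0

Answer: 2 0x58B 0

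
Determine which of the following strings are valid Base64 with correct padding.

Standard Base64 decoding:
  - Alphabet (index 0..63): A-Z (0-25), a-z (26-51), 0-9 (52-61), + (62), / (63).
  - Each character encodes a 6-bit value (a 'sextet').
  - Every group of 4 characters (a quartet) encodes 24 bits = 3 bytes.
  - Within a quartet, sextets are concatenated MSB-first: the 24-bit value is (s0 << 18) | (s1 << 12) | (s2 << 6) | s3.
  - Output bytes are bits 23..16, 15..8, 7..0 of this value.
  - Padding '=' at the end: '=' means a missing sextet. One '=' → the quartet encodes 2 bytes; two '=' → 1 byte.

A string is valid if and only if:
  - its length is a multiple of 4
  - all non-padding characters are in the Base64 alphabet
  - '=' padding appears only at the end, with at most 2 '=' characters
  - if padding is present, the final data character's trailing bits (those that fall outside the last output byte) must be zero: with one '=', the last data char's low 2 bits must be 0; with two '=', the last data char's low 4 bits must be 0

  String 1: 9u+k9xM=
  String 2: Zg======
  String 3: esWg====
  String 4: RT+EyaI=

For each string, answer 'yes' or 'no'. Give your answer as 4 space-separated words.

Answer: yes no no yes

Derivation:
String 1: '9u+k9xM=' → valid
String 2: 'Zg======' → invalid (6 pad chars (max 2))
String 3: 'esWg====' → invalid (4 pad chars (max 2))
String 4: 'RT+EyaI=' → valid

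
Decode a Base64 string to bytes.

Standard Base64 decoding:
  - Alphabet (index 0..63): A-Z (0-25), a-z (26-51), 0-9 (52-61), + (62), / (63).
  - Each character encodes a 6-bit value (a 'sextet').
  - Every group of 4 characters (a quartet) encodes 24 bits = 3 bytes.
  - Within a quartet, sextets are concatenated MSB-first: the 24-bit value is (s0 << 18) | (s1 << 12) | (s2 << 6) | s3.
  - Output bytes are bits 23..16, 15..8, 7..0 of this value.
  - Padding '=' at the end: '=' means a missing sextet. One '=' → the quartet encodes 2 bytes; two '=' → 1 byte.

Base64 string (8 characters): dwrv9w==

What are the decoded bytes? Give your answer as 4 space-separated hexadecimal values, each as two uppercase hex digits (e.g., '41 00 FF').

After char 0 ('d'=29): chars_in_quartet=1 acc=0x1D bytes_emitted=0
After char 1 ('w'=48): chars_in_quartet=2 acc=0x770 bytes_emitted=0
After char 2 ('r'=43): chars_in_quartet=3 acc=0x1DC2B bytes_emitted=0
After char 3 ('v'=47): chars_in_quartet=4 acc=0x770AEF -> emit 77 0A EF, reset; bytes_emitted=3
After char 4 ('9'=61): chars_in_quartet=1 acc=0x3D bytes_emitted=3
After char 5 ('w'=48): chars_in_quartet=2 acc=0xF70 bytes_emitted=3
Padding '==': partial quartet acc=0xF70 -> emit F7; bytes_emitted=4

Answer: 77 0A EF F7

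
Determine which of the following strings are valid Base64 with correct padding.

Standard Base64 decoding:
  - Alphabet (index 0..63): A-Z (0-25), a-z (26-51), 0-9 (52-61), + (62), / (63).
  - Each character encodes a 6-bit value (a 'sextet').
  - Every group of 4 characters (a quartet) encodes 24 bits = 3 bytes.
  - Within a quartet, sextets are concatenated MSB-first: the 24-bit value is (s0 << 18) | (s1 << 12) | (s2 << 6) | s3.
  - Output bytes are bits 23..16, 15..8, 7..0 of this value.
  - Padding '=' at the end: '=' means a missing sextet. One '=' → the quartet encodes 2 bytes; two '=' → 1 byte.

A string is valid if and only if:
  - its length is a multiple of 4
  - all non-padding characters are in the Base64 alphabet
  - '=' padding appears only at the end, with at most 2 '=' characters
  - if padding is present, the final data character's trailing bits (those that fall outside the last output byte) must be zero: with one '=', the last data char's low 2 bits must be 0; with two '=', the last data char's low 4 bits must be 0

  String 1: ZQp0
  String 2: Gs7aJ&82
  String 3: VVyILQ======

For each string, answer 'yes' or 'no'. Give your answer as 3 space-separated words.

String 1: 'ZQp0' → valid
String 2: 'Gs7aJ&82' → invalid (bad char(s): ['&'])
String 3: 'VVyILQ======' → invalid (6 pad chars (max 2))

Answer: yes no no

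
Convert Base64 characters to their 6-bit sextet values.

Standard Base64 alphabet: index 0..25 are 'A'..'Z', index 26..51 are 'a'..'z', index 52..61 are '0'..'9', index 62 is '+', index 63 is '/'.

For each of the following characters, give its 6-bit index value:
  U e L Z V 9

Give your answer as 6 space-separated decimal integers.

Answer: 20 30 11 25 21 61

Derivation:
'U': A..Z range, ord('U') − ord('A') = 20
'e': a..z range, 26 + ord('e') − ord('a') = 30
'L': A..Z range, ord('L') − ord('A') = 11
'Z': A..Z range, ord('Z') − ord('A') = 25
'V': A..Z range, ord('V') − ord('A') = 21
'9': 0..9 range, 52 + ord('9') − ord('0') = 61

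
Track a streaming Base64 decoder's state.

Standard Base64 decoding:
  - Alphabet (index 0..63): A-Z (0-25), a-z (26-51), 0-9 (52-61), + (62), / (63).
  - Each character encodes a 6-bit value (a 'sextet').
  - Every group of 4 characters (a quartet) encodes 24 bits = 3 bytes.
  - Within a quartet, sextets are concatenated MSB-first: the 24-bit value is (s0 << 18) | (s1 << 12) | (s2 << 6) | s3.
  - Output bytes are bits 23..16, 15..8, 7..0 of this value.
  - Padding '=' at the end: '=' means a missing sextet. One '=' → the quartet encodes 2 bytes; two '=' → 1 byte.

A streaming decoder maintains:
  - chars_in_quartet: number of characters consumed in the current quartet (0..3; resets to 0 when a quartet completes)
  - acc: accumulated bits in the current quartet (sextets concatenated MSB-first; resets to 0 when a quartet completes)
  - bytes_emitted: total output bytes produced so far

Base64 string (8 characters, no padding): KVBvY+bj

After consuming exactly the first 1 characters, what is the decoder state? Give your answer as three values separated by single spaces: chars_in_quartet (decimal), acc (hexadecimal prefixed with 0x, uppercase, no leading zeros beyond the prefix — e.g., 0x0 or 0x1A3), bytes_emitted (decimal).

After char 0 ('K'=10): chars_in_quartet=1 acc=0xA bytes_emitted=0

Answer: 1 0xA 0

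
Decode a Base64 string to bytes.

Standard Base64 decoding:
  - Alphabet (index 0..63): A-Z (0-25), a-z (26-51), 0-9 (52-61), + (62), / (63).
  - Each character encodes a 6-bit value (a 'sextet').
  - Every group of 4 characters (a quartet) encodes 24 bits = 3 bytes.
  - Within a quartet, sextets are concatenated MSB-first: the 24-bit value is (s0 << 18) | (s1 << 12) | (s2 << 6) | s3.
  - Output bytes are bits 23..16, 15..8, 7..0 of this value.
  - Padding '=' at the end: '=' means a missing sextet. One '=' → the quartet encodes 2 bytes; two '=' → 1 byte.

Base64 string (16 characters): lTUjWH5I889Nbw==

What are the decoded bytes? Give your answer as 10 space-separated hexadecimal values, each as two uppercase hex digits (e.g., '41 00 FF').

Answer: 95 35 23 58 7E 48 F3 CF 4D 6F

Derivation:
After char 0 ('l'=37): chars_in_quartet=1 acc=0x25 bytes_emitted=0
After char 1 ('T'=19): chars_in_quartet=2 acc=0x953 bytes_emitted=0
After char 2 ('U'=20): chars_in_quartet=3 acc=0x254D4 bytes_emitted=0
After char 3 ('j'=35): chars_in_quartet=4 acc=0x953523 -> emit 95 35 23, reset; bytes_emitted=3
After char 4 ('W'=22): chars_in_quartet=1 acc=0x16 bytes_emitted=3
After char 5 ('H'=7): chars_in_quartet=2 acc=0x587 bytes_emitted=3
After char 6 ('5'=57): chars_in_quartet=3 acc=0x161F9 bytes_emitted=3
After char 7 ('I'=8): chars_in_quartet=4 acc=0x587E48 -> emit 58 7E 48, reset; bytes_emitted=6
After char 8 ('8'=60): chars_in_quartet=1 acc=0x3C bytes_emitted=6
After char 9 ('8'=60): chars_in_quartet=2 acc=0xF3C bytes_emitted=6
After char 10 ('9'=61): chars_in_quartet=3 acc=0x3CF3D bytes_emitted=6
After char 11 ('N'=13): chars_in_quartet=4 acc=0xF3CF4D -> emit F3 CF 4D, reset; bytes_emitted=9
After char 12 ('b'=27): chars_in_quartet=1 acc=0x1B bytes_emitted=9
After char 13 ('w'=48): chars_in_quartet=2 acc=0x6F0 bytes_emitted=9
Padding '==': partial quartet acc=0x6F0 -> emit 6F; bytes_emitted=10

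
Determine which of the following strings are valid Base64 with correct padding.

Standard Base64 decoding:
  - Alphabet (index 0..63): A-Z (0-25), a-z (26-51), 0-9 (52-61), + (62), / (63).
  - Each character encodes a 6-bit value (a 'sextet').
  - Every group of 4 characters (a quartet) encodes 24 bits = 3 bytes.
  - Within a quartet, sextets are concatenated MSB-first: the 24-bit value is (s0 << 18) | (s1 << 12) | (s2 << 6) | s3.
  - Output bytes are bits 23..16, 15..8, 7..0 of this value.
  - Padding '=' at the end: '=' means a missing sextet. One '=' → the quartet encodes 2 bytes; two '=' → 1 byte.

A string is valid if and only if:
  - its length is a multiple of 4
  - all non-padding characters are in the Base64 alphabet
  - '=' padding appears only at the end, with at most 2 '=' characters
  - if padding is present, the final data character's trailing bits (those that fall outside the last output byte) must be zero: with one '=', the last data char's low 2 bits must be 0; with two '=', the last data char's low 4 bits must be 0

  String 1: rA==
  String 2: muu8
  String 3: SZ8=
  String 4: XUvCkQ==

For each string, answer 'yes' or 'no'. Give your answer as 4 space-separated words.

Answer: yes yes yes yes

Derivation:
String 1: 'rA==' → valid
String 2: 'muu8' → valid
String 3: 'SZ8=' → valid
String 4: 'XUvCkQ==' → valid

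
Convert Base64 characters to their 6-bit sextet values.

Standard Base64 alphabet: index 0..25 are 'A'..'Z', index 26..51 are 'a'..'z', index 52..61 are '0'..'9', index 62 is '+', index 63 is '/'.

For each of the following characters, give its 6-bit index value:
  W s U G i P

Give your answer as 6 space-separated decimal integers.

Answer: 22 44 20 6 34 15

Derivation:
'W': A..Z range, ord('W') − ord('A') = 22
's': a..z range, 26 + ord('s') − ord('a') = 44
'U': A..Z range, ord('U') − ord('A') = 20
'G': A..Z range, ord('G') − ord('A') = 6
'i': a..z range, 26 + ord('i') − ord('a') = 34
'P': A..Z range, ord('P') − ord('A') = 15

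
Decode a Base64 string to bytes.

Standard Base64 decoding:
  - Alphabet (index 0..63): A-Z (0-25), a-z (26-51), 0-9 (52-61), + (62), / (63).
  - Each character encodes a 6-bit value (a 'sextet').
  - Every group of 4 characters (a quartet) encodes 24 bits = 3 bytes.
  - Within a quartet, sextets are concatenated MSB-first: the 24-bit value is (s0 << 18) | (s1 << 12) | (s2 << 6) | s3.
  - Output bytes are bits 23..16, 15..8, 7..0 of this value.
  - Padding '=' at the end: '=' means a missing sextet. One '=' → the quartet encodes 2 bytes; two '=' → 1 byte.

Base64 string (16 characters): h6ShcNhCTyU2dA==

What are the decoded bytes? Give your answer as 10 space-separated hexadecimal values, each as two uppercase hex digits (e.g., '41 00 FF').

After char 0 ('h'=33): chars_in_quartet=1 acc=0x21 bytes_emitted=0
After char 1 ('6'=58): chars_in_quartet=2 acc=0x87A bytes_emitted=0
After char 2 ('S'=18): chars_in_quartet=3 acc=0x21E92 bytes_emitted=0
After char 3 ('h'=33): chars_in_quartet=4 acc=0x87A4A1 -> emit 87 A4 A1, reset; bytes_emitted=3
After char 4 ('c'=28): chars_in_quartet=1 acc=0x1C bytes_emitted=3
After char 5 ('N'=13): chars_in_quartet=2 acc=0x70D bytes_emitted=3
After char 6 ('h'=33): chars_in_quartet=3 acc=0x1C361 bytes_emitted=3
After char 7 ('C'=2): chars_in_quartet=4 acc=0x70D842 -> emit 70 D8 42, reset; bytes_emitted=6
After char 8 ('T'=19): chars_in_quartet=1 acc=0x13 bytes_emitted=6
After char 9 ('y'=50): chars_in_quartet=2 acc=0x4F2 bytes_emitted=6
After char 10 ('U'=20): chars_in_quartet=3 acc=0x13C94 bytes_emitted=6
After char 11 ('2'=54): chars_in_quartet=4 acc=0x4F2536 -> emit 4F 25 36, reset; bytes_emitted=9
After char 12 ('d'=29): chars_in_quartet=1 acc=0x1D bytes_emitted=9
After char 13 ('A'=0): chars_in_quartet=2 acc=0x740 bytes_emitted=9
Padding '==': partial quartet acc=0x740 -> emit 74; bytes_emitted=10

Answer: 87 A4 A1 70 D8 42 4F 25 36 74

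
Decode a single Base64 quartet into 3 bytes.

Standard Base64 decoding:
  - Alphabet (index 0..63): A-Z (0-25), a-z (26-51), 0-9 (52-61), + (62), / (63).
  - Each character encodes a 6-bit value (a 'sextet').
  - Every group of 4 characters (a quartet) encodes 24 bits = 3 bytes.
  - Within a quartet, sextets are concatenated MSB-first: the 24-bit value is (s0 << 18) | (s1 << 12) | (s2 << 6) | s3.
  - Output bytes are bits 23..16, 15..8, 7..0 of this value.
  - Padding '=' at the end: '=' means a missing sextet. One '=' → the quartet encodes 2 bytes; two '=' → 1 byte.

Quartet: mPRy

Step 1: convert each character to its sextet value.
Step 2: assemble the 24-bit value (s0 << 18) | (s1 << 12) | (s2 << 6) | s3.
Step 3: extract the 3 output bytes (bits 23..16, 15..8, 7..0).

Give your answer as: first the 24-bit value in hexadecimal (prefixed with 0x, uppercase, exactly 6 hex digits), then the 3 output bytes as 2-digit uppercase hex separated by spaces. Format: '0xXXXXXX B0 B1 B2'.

Answer: 0x98F472 98 F4 72

Derivation:
Sextets: m=38, P=15, R=17, y=50
24-bit: (38<<18) | (15<<12) | (17<<6) | 50
      = 0x980000 | 0x00F000 | 0x000440 | 0x000032
      = 0x98F472
Bytes: (v>>16)&0xFF=98, (v>>8)&0xFF=F4, v&0xFF=72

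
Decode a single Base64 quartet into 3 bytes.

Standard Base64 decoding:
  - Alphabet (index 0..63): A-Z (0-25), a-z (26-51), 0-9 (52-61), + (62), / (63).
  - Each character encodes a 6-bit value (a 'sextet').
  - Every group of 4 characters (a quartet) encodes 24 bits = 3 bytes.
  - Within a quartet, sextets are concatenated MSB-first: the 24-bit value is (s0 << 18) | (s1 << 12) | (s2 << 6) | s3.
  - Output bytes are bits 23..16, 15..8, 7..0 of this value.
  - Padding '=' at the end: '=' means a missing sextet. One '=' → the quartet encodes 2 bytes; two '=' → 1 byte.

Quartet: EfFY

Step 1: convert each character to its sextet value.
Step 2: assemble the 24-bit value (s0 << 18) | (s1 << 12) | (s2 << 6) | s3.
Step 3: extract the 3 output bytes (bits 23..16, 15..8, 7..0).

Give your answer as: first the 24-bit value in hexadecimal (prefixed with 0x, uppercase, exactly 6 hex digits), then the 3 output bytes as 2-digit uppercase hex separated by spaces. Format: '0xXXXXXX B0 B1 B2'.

Sextets: E=4, f=31, F=5, Y=24
24-bit: (4<<18) | (31<<12) | (5<<6) | 24
      = 0x100000 | 0x01F000 | 0x000140 | 0x000018
      = 0x11F158
Bytes: (v>>16)&0xFF=11, (v>>8)&0xFF=F1, v&0xFF=58

Answer: 0x11F158 11 F1 58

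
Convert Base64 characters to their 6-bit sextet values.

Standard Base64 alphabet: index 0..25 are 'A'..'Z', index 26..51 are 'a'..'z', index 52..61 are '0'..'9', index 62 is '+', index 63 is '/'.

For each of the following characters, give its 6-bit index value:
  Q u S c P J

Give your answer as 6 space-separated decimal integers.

Answer: 16 46 18 28 15 9

Derivation:
'Q': A..Z range, ord('Q') − ord('A') = 16
'u': a..z range, 26 + ord('u') − ord('a') = 46
'S': A..Z range, ord('S') − ord('A') = 18
'c': a..z range, 26 + ord('c') − ord('a') = 28
'P': A..Z range, ord('P') − ord('A') = 15
'J': A..Z range, ord('J') − ord('A') = 9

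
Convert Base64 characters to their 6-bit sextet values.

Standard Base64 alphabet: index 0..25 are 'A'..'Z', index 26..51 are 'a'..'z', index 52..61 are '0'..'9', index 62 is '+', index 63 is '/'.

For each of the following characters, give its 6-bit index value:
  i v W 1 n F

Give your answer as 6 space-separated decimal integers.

Answer: 34 47 22 53 39 5

Derivation:
'i': a..z range, 26 + ord('i') − ord('a') = 34
'v': a..z range, 26 + ord('v') − ord('a') = 47
'W': A..Z range, ord('W') − ord('A') = 22
'1': 0..9 range, 52 + ord('1') − ord('0') = 53
'n': a..z range, 26 + ord('n') − ord('a') = 39
'F': A..Z range, ord('F') − ord('A') = 5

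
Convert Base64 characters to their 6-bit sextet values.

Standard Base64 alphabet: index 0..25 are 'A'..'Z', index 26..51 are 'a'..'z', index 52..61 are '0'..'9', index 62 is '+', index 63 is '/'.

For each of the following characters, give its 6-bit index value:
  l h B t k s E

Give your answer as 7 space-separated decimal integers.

Answer: 37 33 1 45 36 44 4

Derivation:
'l': a..z range, 26 + ord('l') − ord('a') = 37
'h': a..z range, 26 + ord('h') − ord('a') = 33
'B': A..Z range, ord('B') − ord('A') = 1
't': a..z range, 26 + ord('t') − ord('a') = 45
'k': a..z range, 26 + ord('k') − ord('a') = 36
's': a..z range, 26 + ord('s') − ord('a') = 44
'E': A..Z range, ord('E') − ord('A') = 4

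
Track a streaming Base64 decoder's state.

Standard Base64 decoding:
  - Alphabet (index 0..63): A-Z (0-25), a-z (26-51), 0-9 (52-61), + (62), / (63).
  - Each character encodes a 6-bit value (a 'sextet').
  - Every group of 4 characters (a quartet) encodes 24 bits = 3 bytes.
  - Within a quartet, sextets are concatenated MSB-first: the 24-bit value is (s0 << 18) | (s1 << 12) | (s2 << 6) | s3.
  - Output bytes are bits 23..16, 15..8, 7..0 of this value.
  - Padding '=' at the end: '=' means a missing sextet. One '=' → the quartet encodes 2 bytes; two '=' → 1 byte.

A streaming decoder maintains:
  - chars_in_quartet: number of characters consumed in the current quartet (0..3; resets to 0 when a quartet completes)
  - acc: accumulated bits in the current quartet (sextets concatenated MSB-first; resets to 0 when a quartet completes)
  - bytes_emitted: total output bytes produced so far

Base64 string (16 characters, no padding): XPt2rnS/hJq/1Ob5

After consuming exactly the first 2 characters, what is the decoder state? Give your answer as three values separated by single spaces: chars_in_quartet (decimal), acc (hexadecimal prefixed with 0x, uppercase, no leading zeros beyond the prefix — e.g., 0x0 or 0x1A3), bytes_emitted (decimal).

After char 0 ('X'=23): chars_in_quartet=1 acc=0x17 bytes_emitted=0
After char 1 ('P'=15): chars_in_quartet=2 acc=0x5CF bytes_emitted=0

Answer: 2 0x5CF 0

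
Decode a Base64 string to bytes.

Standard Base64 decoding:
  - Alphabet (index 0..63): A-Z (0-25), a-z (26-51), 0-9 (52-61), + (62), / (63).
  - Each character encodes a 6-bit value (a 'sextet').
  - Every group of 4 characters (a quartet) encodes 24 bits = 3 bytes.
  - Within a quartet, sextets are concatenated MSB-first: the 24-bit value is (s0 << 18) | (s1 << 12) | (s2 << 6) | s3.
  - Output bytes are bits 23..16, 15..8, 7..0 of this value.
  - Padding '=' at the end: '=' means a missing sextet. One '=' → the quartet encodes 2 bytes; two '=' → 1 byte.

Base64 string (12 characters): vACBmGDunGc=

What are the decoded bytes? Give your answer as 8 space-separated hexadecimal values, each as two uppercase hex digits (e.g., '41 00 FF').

After char 0 ('v'=47): chars_in_quartet=1 acc=0x2F bytes_emitted=0
After char 1 ('A'=0): chars_in_quartet=2 acc=0xBC0 bytes_emitted=0
After char 2 ('C'=2): chars_in_quartet=3 acc=0x2F002 bytes_emitted=0
After char 3 ('B'=1): chars_in_quartet=4 acc=0xBC0081 -> emit BC 00 81, reset; bytes_emitted=3
After char 4 ('m'=38): chars_in_quartet=1 acc=0x26 bytes_emitted=3
After char 5 ('G'=6): chars_in_quartet=2 acc=0x986 bytes_emitted=3
After char 6 ('D'=3): chars_in_quartet=3 acc=0x26183 bytes_emitted=3
After char 7 ('u'=46): chars_in_quartet=4 acc=0x9860EE -> emit 98 60 EE, reset; bytes_emitted=6
After char 8 ('n'=39): chars_in_quartet=1 acc=0x27 bytes_emitted=6
After char 9 ('G'=6): chars_in_quartet=2 acc=0x9C6 bytes_emitted=6
After char 10 ('c'=28): chars_in_quartet=3 acc=0x2719C bytes_emitted=6
Padding '=': partial quartet acc=0x2719C -> emit 9C 67; bytes_emitted=8

Answer: BC 00 81 98 60 EE 9C 67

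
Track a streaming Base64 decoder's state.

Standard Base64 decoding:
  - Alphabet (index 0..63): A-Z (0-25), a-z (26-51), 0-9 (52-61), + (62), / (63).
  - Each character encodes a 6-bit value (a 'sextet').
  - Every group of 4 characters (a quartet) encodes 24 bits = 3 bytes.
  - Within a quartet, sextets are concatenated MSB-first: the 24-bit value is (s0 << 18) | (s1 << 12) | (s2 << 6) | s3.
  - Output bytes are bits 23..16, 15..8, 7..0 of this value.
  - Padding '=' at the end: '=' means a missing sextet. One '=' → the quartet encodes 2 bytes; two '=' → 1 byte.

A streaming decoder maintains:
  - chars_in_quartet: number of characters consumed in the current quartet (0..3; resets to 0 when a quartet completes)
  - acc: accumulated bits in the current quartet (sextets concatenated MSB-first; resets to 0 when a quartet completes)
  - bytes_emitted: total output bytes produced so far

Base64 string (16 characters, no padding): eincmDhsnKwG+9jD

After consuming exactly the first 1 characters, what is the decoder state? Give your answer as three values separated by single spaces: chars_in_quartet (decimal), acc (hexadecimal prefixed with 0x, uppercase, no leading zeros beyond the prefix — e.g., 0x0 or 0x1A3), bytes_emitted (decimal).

Answer: 1 0x1E 0

Derivation:
After char 0 ('e'=30): chars_in_quartet=1 acc=0x1E bytes_emitted=0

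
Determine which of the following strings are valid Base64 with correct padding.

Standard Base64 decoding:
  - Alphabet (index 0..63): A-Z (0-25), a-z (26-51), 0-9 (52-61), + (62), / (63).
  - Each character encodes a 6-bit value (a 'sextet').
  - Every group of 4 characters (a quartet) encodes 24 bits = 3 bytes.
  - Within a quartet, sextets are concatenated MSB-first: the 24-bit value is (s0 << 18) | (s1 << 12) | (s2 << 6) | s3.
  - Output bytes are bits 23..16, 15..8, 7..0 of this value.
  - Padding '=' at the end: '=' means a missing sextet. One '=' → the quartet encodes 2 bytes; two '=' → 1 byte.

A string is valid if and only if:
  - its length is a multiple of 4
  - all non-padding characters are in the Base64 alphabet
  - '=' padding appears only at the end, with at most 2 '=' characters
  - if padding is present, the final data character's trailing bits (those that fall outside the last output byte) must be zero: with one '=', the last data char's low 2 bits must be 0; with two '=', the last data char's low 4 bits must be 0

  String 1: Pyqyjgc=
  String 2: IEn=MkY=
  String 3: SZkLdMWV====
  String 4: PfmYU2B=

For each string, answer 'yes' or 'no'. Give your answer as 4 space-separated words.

String 1: 'Pyqyjgc=' → valid
String 2: 'IEn=MkY=' → invalid (bad char(s): ['=']; '=' in middle)
String 3: 'SZkLdMWV====' → invalid (4 pad chars (max 2))
String 4: 'PfmYU2B=' → invalid (bad trailing bits)

Answer: yes no no no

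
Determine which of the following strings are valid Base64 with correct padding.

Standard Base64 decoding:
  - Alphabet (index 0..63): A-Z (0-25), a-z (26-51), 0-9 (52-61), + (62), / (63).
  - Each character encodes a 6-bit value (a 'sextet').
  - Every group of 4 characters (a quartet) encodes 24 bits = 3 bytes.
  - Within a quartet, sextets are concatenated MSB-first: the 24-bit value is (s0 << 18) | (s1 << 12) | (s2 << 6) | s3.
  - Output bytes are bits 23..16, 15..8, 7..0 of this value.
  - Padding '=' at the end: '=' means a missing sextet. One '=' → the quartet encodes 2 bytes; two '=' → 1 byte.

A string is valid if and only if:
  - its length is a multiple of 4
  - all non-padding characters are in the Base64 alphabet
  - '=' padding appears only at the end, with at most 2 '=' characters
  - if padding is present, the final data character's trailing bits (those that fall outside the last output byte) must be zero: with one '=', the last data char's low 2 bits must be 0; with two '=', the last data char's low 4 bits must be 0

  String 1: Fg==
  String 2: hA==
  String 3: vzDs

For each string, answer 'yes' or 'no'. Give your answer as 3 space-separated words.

Answer: yes yes yes

Derivation:
String 1: 'Fg==' → valid
String 2: 'hA==' → valid
String 3: 'vzDs' → valid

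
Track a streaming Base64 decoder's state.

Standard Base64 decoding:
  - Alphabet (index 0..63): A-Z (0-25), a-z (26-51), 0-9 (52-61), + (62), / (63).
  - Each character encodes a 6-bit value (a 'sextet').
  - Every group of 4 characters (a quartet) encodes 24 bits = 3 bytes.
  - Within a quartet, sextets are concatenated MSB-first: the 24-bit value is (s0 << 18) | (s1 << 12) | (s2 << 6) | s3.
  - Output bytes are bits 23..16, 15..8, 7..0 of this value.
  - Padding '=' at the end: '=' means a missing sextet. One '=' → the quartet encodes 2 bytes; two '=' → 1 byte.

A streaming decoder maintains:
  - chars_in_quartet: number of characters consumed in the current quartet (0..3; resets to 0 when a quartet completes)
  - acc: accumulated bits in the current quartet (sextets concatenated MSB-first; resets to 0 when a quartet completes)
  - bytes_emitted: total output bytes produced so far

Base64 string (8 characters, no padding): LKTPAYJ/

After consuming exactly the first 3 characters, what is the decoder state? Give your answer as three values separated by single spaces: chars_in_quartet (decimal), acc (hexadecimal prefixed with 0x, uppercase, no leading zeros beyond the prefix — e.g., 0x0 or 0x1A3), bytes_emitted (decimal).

Answer: 3 0xB293 0

Derivation:
After char 0 ('L'=11): chars_in_quartet=1 acc=0xB bytes_emitted=0
After char 1 ('K'=10): chars_in_quartet=2 acc=0x2CA bytes_emitted=0
After char 2 ('T'=19): chars_in_quartet=3 acc=0xB293 bytes_emitted=0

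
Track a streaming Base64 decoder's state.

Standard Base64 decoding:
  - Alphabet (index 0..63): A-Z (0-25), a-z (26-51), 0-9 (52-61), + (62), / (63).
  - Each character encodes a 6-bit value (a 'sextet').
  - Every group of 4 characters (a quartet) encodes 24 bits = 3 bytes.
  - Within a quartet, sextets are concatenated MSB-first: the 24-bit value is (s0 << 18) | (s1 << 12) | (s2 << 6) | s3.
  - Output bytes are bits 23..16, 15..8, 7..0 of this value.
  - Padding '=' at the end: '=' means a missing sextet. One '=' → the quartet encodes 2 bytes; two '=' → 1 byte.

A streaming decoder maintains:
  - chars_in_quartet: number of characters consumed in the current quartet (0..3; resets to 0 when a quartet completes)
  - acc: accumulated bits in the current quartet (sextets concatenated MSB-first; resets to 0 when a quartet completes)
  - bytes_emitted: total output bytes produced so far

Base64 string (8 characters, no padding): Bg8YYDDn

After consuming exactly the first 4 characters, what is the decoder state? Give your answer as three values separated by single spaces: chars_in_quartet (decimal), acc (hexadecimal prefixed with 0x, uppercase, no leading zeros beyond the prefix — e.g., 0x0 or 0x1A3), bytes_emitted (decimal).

After char 0 ('B'=1): chars_in_quartet=1 acc=0x1 bytes_emitted=0
After char 1 ('g'=32): chars_in_quartet=2 acc=0x60 bytes_emitted=0
After char 2 ('8'=60): chars_in_quartet=3 acc=0x183C bytes_emitted=0
After char 3 ('Y'=24): chars_in_quartet=4 acc=0x60F18 -> emit 06 0F 18, reset; bytes_emitted=3

Answer: 0 0x0 3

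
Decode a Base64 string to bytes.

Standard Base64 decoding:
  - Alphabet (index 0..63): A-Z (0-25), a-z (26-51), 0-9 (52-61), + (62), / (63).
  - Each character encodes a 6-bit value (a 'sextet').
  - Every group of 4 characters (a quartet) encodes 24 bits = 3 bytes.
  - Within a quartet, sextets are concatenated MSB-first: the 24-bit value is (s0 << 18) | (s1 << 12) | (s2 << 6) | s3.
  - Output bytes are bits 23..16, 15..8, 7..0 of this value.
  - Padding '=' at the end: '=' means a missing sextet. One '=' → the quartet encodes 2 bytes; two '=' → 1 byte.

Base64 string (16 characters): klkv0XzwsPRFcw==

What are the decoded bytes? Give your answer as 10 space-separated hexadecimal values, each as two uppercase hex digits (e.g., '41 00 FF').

After char 0 ('k'=36): chars_in_quartet=1 acc=0x24 bytes_emitted=0
After char 1 ('l'=37): chars_in_quartet=2 acc=0x925 bytes_emitted=0
After char 2 ('k'=36): chars_in_quartet=3 acc=0x24964 bytes_emitted=0
After char 3 ('v'=47): chars_in_quartet=4 acc=0x92592F -> emit 92 59 2F, reset; bytes_emitted=3
After char 4 ('0'=52): chars_in_quartet=1 acc=0x34 bytes_emitted=3
After char 5 ('X'=23): chars_in_quartet=2 acc=0xD17 bytes_emitted=3
After char 6 ('z'=51): chars_in_quartet=3 acc=0x345F3 bytes_emitted=3
After char 7 ('w'=48): chars_in_quartet=4 acc=0xD17CF0 -> emit D1 7C F0, reset; bytes_emitted=6
After char 8 ('s'=44): chars_in_quartet=1 acc=0x2C bytes_emitted=6
After char 9 ('P'=15): chars_in_quartet=2 acc=0xB0F bytes_emitted=6
After char 10 ('R'=17): chars_in_quartet=3 acc=0x2C3D1 bytes_emitted=6
After char 11 ('F'=5): chars_in_quartet=4 acc=0xB0F445 -> emit B0 F4 45, reset; bytes_emitted=9
After char 12 ('c'=28): chars_in_quartet=1 acc=0x1C bytes_emitted=9
After char 13 ('w'=48): chars_in_quartet=2 acc=0x730 bytes_emitted=9
Padding '==': partial quartet acc=0x730 -> emit 73; bytes_emitted=10

Answer: 92 59 2F D1 7C F0 B0 F4 45 73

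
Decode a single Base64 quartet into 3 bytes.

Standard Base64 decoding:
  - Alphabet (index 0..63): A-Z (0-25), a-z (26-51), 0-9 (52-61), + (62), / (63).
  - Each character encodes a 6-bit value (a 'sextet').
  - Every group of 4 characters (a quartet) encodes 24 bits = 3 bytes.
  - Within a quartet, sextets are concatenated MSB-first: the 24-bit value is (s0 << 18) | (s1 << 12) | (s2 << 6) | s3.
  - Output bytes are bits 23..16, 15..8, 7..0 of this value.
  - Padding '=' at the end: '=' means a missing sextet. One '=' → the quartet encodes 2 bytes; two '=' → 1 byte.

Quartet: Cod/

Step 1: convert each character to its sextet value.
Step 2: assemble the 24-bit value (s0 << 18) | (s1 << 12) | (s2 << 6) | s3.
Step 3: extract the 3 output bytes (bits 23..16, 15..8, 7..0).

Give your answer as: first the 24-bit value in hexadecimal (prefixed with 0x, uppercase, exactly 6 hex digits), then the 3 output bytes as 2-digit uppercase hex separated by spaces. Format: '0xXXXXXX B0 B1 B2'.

Answer: 0x0A877F 0A 87 7F

Derivation:
Sextets: C=2, o=40, d=29, /=63
24-bit: (2<<18) | (40<<12) | (29<<6) | 63
      = 0x080000 | 0x028000 | 0x000740 | 0x00003F
      = 0x0A877F
Bytes: (v>>16)&0xFF=0A, (v>>8)&0xFF=87, v&0xFF=7F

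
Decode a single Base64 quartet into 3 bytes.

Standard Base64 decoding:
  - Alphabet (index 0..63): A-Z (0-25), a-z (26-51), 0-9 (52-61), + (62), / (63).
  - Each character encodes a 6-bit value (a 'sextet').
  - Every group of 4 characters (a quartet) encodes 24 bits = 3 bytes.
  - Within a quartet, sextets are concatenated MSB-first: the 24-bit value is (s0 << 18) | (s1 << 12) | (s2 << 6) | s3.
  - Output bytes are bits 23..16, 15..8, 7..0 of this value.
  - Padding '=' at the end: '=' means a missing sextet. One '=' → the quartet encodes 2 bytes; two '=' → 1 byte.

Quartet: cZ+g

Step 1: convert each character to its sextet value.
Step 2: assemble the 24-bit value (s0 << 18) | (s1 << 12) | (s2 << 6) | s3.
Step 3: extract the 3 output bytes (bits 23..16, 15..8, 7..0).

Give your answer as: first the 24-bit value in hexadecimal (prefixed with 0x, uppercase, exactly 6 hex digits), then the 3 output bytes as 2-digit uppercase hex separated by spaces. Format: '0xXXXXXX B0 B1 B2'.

Answer: 0x719FA0 71 9F A0

Derivation:
Sextets: c=28, Z=25, +=62, g=32
24-bit: (28<<18) | (25<<12) | (62<<6) | 32
      = 0x700000 | 0x019000 | 0x000F80 | 0x000020
      = 0x719FA0
Bytes: (v>>16)&0xFF=71, (v>>8)&0xFF=9F, v&0xFF=A0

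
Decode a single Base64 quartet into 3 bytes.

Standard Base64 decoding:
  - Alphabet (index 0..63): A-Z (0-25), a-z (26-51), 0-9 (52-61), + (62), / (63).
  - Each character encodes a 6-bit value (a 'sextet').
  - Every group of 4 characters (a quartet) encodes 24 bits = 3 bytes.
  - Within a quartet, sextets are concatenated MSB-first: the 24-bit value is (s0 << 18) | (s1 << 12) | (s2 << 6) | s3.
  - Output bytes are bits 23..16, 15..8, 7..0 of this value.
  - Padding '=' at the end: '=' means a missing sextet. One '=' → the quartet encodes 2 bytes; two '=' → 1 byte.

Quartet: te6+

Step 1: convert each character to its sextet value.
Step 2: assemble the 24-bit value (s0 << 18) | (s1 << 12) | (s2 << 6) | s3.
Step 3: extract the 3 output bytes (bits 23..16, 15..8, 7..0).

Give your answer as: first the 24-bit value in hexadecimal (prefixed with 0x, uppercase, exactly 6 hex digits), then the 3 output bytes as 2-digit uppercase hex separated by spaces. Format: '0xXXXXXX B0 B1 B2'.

Answer: 0xB5EEBE B5 EE BE

Derivation:
Sextets: t=45, e=30, 6=58, +=62
24-bit: (45<<18) | (30<<12) | (58<<6) | 62
      = 0xB40000 | 0x01E000 | 0x000E80 | 0x00003E
      = 0xB5EEBE
Bytes: (v>>16)&0xFF=B5, (v>>8)&0xFF=EE, v&0xFF=BE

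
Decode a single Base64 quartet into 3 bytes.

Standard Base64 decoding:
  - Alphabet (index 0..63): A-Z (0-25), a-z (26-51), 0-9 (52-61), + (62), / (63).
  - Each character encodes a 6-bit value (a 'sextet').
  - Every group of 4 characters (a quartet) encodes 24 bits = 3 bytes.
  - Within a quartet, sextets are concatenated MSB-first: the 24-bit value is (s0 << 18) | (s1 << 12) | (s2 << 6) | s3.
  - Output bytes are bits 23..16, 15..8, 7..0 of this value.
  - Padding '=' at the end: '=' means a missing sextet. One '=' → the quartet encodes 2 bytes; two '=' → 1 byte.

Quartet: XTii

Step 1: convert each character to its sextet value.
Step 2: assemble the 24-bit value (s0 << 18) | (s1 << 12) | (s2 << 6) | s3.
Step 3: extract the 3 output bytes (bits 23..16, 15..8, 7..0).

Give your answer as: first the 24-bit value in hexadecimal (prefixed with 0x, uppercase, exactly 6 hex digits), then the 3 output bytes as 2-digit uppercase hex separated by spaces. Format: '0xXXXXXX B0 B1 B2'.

Answer: 0x5D38A2 5D 38 A2

Derivation:
Sextets: X=23, T=19, i=34, i=34
24-bit: (23<<18) | (19<<12) | (34<<6) | 34
      = 0x5C0000 | 0x013000 | 0x000880 | 0x000022
      = 0x5D38A2
Bytes: (v>>16)&0xFF=5D, (v>>8)&0xFF=38, v&0xFF=A2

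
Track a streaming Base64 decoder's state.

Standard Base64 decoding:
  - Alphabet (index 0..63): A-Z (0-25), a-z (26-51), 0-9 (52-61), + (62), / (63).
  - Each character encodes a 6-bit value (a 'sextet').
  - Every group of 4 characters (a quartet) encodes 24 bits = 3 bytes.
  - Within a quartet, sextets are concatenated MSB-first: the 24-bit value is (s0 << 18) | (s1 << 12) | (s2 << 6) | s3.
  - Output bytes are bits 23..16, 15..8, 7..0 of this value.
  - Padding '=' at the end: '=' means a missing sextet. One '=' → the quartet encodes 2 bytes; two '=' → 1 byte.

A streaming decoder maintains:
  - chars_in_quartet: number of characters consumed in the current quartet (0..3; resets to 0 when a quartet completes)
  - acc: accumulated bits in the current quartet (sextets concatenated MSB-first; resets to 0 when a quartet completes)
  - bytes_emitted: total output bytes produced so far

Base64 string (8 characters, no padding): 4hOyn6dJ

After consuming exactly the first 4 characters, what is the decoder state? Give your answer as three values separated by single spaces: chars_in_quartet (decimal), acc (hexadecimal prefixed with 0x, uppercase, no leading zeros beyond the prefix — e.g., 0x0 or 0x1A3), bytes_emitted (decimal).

Answer: 0 0x0 3

Derivation:
After char 0 ('4'=56): chars_in_quartet=1 acc=0x38 bytes_emitted=0
After char 1 ('h'=33): chars_in_quartet=2 acc=0xE21 bytes_emitted=0
After char 2 ('O'=14): chars_in_quartet=3 acc=0x3884E bytes_emitted=0
After char 3 ('y'=50): chars_in_quartet=4 acc=0xE213B2 -> emit E2 13 B2, reset; bytes_emitted=3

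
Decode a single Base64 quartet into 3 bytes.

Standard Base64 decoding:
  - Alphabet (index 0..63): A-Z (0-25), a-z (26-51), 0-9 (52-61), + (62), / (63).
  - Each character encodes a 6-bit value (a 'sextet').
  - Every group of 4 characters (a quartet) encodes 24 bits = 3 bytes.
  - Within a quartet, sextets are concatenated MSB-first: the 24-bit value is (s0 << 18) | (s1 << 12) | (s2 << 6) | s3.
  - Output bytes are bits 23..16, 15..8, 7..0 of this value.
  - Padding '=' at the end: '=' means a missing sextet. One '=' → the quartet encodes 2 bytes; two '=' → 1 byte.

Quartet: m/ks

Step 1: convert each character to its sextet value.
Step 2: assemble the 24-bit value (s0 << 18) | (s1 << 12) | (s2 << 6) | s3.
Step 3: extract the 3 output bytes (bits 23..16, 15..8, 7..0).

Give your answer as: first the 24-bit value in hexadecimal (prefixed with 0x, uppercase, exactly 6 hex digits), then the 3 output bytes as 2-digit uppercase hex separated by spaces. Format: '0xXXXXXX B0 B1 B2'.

Answer: 0x9BF92C 9B F9 2C

Derivation:
Sextets: m=38, /=63, k=36, s=44
24-bit: (38<<18) | (63<<12) | (36<<6) | 44
      = 0x980000 | 0x03F000 | 0x000900 | 0x00002C
      = 0x9BF92C
Bytes: (v>>16)&0xFF=9B, (v>>8)&0xFF=F9, v&0xFF=2C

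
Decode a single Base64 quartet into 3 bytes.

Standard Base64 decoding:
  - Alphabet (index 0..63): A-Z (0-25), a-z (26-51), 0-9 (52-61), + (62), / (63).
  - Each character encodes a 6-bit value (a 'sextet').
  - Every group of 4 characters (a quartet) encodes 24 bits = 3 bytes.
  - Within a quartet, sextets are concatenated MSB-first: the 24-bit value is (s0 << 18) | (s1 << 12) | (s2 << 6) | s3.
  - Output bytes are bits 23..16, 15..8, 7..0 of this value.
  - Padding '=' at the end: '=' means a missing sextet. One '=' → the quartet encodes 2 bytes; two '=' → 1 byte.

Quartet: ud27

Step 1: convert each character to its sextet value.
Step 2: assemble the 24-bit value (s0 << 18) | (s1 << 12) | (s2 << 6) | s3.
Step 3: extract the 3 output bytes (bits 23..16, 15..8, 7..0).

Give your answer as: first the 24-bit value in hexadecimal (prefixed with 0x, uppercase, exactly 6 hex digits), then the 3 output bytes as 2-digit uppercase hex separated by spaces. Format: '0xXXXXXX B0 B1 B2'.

Sextets: u=46, d=29, 2=54, 7=59
24-bit: (46<<18) | (29<<12) | (54<<6) | 59
      = 0xB80000 | 0x01D000 | 0x000D80 | 0x00003B
      = 0xB9DDBB
Bytes: (v>>16)&0xFF=B9, (v>>8)&0xFF=DD, v&0xFF=BB

Answer: 0xB9DDBB B9 DD BB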